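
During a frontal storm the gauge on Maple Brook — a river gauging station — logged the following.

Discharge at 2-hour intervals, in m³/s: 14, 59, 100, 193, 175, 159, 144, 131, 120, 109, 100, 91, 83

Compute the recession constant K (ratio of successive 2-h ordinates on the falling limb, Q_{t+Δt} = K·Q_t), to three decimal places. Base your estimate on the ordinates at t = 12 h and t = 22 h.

K ≈ 0.912

Using the recession-limb readings at t = 12 h and t = 22 h: Q falls from 144 to 91 m³/s over 5 intervals.
K = (Q₂/Q₁)^(1/5) = (91/144)^(1/5) = 0.912.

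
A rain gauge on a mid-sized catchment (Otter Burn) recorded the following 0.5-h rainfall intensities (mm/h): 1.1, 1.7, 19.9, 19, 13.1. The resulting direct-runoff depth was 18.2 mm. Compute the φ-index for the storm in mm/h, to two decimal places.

φ ≈ 5.20 mm/h

Only the 3 blocks with intensity above φ contribute runoff: 19.9, 19, 13.1 mm/h.
Σ(I−φ)·Δt = d  ⇒  (19.9+19+13.1 − 3φ)·0.5 = 18.2
φ = (52.00 − 18.2/0.5) / 3 = 5.20 mm/h.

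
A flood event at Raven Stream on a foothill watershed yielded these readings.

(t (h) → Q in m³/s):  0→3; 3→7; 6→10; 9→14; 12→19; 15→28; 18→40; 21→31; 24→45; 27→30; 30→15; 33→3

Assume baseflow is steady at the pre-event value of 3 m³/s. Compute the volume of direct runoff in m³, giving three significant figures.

V ≈ 2.26 × 10^6 m³

Direct-runoff ordinates (Q − Q_b): 0.0, 4.0, 7.0, 11.0, 16.0, 25.0, 37.0, 28.0, 42.0, 27.0, 12.0, 0.0 m³/s.
ΣQ_DR = 209.0 m³/s.
With Δt = 3 h = 10800 s, V = ΣQ_DR · Δt = 209.0 × 10800 = 2.26 × 10^6 m³.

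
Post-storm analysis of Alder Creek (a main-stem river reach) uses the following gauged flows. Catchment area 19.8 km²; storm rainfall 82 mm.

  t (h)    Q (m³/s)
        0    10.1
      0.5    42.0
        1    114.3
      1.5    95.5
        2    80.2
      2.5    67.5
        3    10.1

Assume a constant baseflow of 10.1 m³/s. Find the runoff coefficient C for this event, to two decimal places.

ΣQ_DR = 349.0 m³/s; V = ΣQ_DR·Δt = 6.282 × 10^5 m³.
Runoff depth d = V / A = 31.73 mm.
C = d / P = 31.73 / 82 = 0.39.

C ≈ 0.39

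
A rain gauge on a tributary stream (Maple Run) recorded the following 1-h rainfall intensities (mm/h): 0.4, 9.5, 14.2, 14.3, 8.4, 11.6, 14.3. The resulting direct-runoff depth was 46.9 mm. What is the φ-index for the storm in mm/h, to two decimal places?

φ ≈ 4.23 mm/h

Only the 6 blocks with intensity above φ contribute runoff: 9.5, 14.2, 14.3, 8.4, 11.6, 14.3 mm/h.
Σ(I−φ)·Δt = d  ⇒  (9.5+14.2+14.3+8.4+11.6+14.3 − 6φ)·1 = 46.9
φ = (72.30 − 46.9/1) / 6 = 4.23 mm/h.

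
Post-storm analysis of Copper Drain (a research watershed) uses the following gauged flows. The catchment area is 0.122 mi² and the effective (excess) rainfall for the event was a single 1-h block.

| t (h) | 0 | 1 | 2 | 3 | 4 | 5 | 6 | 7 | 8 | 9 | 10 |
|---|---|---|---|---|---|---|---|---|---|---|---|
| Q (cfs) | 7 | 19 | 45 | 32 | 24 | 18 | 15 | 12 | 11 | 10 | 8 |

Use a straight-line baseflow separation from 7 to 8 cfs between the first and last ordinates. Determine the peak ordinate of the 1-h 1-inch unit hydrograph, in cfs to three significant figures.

Direct runoff: 0.00, 11.90, 37.80, 24.70, 16.60, 10.50, 7.40, 4.30, 3.20, 2.10, 0.00 cfs; ΣQ_DR = 118.5 cfs, peak = 37.80 cfs.
Runoff depth d = ΣQ_DR·Δt / A = 118.5 × 3600 / (0.122 mi²) = 1.505 in.
The 1-inch UH is the DRH scaled by (1 in)/d, so U_p = 37.80 × 1/1.505 = 25.1 cfs.

U_p ≈ 25.1 cfs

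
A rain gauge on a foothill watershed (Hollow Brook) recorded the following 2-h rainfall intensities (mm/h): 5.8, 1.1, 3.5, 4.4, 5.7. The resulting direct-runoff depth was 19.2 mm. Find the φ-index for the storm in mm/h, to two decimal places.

φ ≈ 2.45 mm/h

Only the 4 blocks with intensity above φ contribute runoff: 5.8, 3.5, 4.4, 5.7 mm/h.
Σ(I−φ)·Δt = d  ⇒  (5.8+3.5+4.4+5.7 − 4φ)·2 = 19.2
φ = (19.40 − 19.2/2) / 4 = 2.45 mm/h.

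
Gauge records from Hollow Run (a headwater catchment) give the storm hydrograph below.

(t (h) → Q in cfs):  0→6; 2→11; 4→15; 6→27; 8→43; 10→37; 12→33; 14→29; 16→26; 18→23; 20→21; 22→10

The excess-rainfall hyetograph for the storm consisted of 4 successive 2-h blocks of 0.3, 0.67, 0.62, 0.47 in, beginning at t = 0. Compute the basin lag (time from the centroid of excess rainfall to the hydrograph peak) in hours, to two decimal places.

Centroid of excess rainfall: t_c = Σ P_i·t̄_i / ΣP_i = 4.2233 h (block centres at 1, 3, 5, 7 h).
Hydrograph peak occurs at t = 8 h, so basin lag t_L = 8 − 4.2233 = 3.78 h.

t_L ≈ 3.78 h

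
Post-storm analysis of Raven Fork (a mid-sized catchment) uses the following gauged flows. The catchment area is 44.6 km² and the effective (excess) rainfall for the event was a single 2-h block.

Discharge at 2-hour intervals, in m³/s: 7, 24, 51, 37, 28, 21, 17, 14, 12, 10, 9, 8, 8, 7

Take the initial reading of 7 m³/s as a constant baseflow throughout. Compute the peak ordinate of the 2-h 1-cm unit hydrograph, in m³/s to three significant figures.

Direct runoff: 0.0, 17.0, 44.0, 30.0, 21.0, 14.0, 10.0, 7.0, 5.0, 3.0, 2.0, 1.0, 1.0, 0.0 m³/s; ΣQ_DR = 155.0 m³/s, peak = 44.0 m³/s.
Runoff depth d = ΣQ_DR·Δt / A = 155.0 × 7200 / (44.6 km²) = 25.02 mm.
The 1-cm UH is the DRH scaled by (10 mm)/d, so U_p = 44.0 × 10/25.02 = 17.6 m³/s.

U_p ≈ 17.6 m³/s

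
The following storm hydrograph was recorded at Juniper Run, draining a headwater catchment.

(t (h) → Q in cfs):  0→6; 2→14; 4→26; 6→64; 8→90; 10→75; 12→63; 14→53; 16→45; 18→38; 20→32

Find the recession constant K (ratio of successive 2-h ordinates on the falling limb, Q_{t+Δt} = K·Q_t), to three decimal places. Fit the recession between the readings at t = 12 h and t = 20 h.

Using the recession-limb readings at t = 12 h and t = 20 h: Q falls from 63 to 32 cfs over 4 intervals.
K = (Q₂/Q₁)^(1/4) = (32/63)^(1/4) = 0.844.

K ≈ 0.844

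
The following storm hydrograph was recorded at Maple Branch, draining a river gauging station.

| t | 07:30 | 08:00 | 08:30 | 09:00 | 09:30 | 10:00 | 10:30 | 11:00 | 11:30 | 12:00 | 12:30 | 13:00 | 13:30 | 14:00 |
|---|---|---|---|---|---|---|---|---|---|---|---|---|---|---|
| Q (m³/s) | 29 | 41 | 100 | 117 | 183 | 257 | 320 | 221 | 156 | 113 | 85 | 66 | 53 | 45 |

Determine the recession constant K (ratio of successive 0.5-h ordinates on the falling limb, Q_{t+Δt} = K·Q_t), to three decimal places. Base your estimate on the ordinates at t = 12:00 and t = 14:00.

Using the recession-limb readings at t = 12:00 and t = 14:00: Q falls from 113 to 45 m³/s over 4 intervals.
K = (Q₂/Q₁)^(1/4) = (45/113)^(1/4) = 0.794.

K ≈ 0.794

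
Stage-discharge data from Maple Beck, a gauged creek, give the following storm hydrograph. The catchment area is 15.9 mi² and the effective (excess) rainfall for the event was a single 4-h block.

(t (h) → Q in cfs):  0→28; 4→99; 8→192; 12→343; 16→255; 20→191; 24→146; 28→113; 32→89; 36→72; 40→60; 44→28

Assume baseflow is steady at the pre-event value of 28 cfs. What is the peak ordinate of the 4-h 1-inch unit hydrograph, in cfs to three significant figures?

Direct runoff: 0.0, 71.0, 164.0, 315.0, 227.0, 163.0, 118.0, 85.0, 61.0, 44.0, 32.0, 0.0 cfs; ΣQ_DR = 1280 cfs, peak = 315.0 cfs.
Runoff depth d = ΣQ_DR·Δt / A = 1280 × 14400 / (15.9 mi²) = 0.4990 in.
The 1-inch UH is the DRH scaled by (1 in)/d, so U_p = 315.0 × 1/0.4990 = 631 cfs.

U_p ≈ 631 cfs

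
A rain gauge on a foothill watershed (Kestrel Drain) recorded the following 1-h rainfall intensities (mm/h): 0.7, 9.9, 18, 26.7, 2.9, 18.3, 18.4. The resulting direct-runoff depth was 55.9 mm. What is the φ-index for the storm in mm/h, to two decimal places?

φ ≈ 7.08 mm/h

Only the 5 blocks with intensity above φ contribute runoff: 9.9, 18, 26.7, 18.3, 18.4 mm/h.
Σ(I−φ)·Δt = d  ⇒  (9.9+18+26.7+18.3+18.4 − 5φ)·1 = 55.9
φ = (91.30 − 55.9/1) / 5 = 7.08 mm/h.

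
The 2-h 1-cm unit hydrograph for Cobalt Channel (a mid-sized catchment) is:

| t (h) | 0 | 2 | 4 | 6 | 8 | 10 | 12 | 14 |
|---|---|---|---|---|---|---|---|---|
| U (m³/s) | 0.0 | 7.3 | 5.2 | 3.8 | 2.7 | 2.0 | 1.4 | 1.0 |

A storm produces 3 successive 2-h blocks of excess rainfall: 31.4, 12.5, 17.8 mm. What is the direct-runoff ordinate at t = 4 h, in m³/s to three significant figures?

Q ≈ 25.5 m³/s

By discrete convolution, Q_j = Σ (P_i / 10 mm) · U_{j−i}.
At t = 4 h (j=2): Q = (31.4/10)·5.2 + (12.5/10)·7.3 + (17.8/10)·0.0 = 25.5 m³/s.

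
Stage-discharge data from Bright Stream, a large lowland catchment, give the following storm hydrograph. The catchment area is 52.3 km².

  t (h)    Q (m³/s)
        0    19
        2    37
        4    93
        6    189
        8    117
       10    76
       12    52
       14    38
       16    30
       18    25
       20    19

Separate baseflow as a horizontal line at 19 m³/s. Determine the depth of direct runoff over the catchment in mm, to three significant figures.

d ≈ 66.9 mm

Direct runoff: 0.0, 18.0, 74.0, 170.0, 98.0, 57.0, 33.0, 19.0, 11.0, 6.0, 0.0 m³/s; ΣQ_DR = 486.0 m³/s.
V = ΣQ_DR · Δt = 486.0 × 7200 s = 3.499 × 10^6 m³.
Over A = 52.3 km², depth = V / A = 66.9 mm.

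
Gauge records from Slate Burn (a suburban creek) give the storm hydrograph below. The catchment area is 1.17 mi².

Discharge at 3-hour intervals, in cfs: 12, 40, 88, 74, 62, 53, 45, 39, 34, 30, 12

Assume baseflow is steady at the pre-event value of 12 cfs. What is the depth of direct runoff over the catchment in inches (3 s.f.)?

Direct runoff: 0.0, 28.0, 76.0, 62.0, 50.0, 41.0, 33.0, 27.0, 22.0, 18.0, 0.0 cfs; ΣQ_DR = 357.0 cfs.
V = ΣQ_DR · Δt = 357.0 × 10800 s = 3.856 × 10^6 ft³.
Over A = 1.17 mi², depth = V / A = 1.42 in.

d ≈ 1.42 in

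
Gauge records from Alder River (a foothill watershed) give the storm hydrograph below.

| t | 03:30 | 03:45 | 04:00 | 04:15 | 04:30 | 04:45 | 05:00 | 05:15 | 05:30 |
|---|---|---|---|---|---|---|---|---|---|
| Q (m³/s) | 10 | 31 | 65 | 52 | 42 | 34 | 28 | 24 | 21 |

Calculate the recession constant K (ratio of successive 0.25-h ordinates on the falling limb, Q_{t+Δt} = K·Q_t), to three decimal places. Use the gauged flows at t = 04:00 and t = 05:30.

K ≈ 0.828

Using the recession-limb readings at t = 04:00 and t = 05:30: Q falls from 65 to 21 m³/s over 6 intervals.
K = (Q₂/Q₁)^(1/6) = (21/65)^(1/6) = 0.828.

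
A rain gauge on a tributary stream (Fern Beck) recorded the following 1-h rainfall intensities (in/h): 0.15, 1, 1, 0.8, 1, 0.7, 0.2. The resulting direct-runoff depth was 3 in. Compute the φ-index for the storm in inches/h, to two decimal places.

Only the 5 blocks with intensity above φ contribute runoff: 1, 1, 0.8, 1, 0.7 in/h.
Σ(I−φ)·Δt = d  ⇒  (1+1+0.8+1+0.7 − 5φ)·1 = 3
φ = (4.500 − 3/1) / 5 = 0.30 in/h.

φ ≈ 0.30 in/h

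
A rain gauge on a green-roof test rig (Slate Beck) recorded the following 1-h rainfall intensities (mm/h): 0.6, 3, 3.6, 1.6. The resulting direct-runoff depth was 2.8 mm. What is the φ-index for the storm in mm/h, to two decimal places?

φ ≈ 1.90 mm/h

Only the 2 blocks with intensity above φ contribute runoff: 3, 3.6 mm/h.
Σ(I−φ)·Δt = d  ⇒  (3+3.6 − 2φ)·1 = 2.8
φ = (6.600 − 2.8/1) / 2 = 1.90 mm/h.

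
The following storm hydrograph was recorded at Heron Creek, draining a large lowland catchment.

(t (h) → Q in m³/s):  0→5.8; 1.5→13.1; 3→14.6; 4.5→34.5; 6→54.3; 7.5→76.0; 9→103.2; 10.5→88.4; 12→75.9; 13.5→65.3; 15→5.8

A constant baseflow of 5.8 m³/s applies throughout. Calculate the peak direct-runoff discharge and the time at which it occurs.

Q_p = 97.4 m³/s at t = 9 h

Subtracting baseflow gives direct-runoff ordinates: 0.0, 7.3, 8.8, 28.7, 48.5, 70.2, 97.4, 82.6, 70.1, 59.5, 0.0 m³/s.
The maximum is 97.4 m³/s, occurring at the reading for t = 9 h.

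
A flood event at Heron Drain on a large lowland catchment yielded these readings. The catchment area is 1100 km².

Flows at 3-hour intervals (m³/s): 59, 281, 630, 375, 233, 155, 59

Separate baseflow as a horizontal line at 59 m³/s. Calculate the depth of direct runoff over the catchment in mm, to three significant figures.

d ≈ 13.5 mm

Direct runoff: 0.0, 222.0, 571.0, 316.0, 174.0, 96.0, 0.0 m³/s; ΣQ_DR = 1379 m³/s.
V = ΣQ_DR · Δt = 1379 × 10800 s = 1.489 × 10^7 m³.
Over A = 1100 km², depth = V / A = 13.5 mm.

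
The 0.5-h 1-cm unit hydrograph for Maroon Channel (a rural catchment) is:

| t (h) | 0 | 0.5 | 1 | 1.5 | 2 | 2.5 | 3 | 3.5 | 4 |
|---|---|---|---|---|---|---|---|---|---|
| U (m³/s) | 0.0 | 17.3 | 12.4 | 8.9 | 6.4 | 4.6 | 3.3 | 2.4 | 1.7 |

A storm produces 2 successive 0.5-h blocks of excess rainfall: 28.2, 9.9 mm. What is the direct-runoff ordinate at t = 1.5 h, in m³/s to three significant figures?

Q ≈ 37.4 m³/s

By discrete convolution, Q_j = Σ (P_i / 10 mm) · U_{j−i}.
At t = 1.5 h (j=3): Q = (28.2/10)·8.9 + (9.9/10)·12.4 = 37.4 m³/s.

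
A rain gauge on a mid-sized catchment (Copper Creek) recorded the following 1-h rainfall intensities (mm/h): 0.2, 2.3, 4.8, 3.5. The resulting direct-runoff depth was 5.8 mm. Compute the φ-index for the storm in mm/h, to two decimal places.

φ ≈ 1.60 mm/h

Only the 3 blocks with intensity above φ contribute runoff: 2.3, 4.8, 3.5 mm/h.
Σ(I−φ)·Δt = d  ⇒  (2.3+4.8+3.5 − 3φ)·1 = 5.8
φ = (10.60 − 5.8/1) / 3 = 1.60 mm/h.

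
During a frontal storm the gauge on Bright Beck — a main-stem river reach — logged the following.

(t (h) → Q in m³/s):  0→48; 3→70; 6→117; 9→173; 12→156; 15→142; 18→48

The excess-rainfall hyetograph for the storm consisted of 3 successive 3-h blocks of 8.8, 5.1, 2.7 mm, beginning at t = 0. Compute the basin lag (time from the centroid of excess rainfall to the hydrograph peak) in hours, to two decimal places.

Centroid of excess rainfall: t_c = Σ P_i·t̄_i / ΣP_i = 3.3976 h (block centres at 1.5, 4.5, 7.5 h).
Hydrograph peak occurs at t = 9 h, so basin lag t_L = 9 − 3.3976 = 5.60 h.

t_L ≈ 5.60 h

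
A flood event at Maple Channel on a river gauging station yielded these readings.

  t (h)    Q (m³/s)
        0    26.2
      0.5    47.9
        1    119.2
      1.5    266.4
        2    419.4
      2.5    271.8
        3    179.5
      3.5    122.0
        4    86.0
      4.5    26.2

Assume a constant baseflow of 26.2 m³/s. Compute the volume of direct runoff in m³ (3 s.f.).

Direct-runoff ordinates (Q − Q_b): 0.0, 21.7, 93.0, 240.2, 393.2, 245.6, 153.3, 95.8, 59.8, 0.0 m³/s.
ΣQ_DR = 1303 m³/s.
With Δt = 0.5 h = 1800 s, V = ΣQ_DR · Δt = 1303 × 1800 = 2.34 × 10^6 m³.

V ≈ 2.34 × 10^6 m³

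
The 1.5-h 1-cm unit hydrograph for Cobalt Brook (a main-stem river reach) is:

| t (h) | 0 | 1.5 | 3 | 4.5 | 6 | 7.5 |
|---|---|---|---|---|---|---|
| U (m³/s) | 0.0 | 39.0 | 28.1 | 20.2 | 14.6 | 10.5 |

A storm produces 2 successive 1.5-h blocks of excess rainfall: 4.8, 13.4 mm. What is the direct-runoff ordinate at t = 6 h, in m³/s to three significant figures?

Q ≈ 34.1 m³/s

By discrete convolution, Q_j = Σ (P_i / 10 mm) · U_{j−i}.
At t = 6 h (j=4): Q = (4.8/10)·14.6 + (13.4/10)·20.2 = 34.1 m³/s.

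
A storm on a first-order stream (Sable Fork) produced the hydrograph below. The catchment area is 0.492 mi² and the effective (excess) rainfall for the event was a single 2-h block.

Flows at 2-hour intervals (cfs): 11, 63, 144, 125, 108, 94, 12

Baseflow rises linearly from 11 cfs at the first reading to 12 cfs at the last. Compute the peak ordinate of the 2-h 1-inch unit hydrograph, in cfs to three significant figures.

Direct runoff: 0.00, 51.83, 132.67, 113.50, 96.33, 82.17, 0.00 cfs; ΣQ_DR = 476.5 cfs, peak = 132.67 cfs.
Runoff depth d = ΣQ_DR·Δt / A = 476.5 × 7200 / (0.492 mi²) = 3.002 in.
The 1-inch UH is the DRH scaled by (1 in)/d, so U_p = 132.67 × 1/3.002 = 44.2 cfs.

U_p ≈ 44.2 cfs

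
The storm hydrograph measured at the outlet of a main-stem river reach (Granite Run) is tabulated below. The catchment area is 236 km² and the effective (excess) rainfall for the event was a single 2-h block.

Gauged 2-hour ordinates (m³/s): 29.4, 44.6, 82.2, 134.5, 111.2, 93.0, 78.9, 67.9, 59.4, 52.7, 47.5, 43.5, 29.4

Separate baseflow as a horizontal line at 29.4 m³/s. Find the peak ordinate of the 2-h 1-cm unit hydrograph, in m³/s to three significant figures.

Direct runoff: 0.0, 15.2, 52.8, 105.1, 81.8, 63.6, 49.5, 38.5, 30.0, 23.3, 18.1, 14.1, 0.0 m³/s; ΣQ_DR = 492.0 m³/s, peak = 105.1 m³/s.
Runoff depth d = ΣQ_DR·Δt / A = 492.0 × 7200 / (236 km²) = 15.01 mm.
The 1-cm UH is the DRH scaled by (10 mm)/d, so U_p = 105.1 × 10/15.01 = 70.0 m³/s.

U_p ≈ 70.0 m³/s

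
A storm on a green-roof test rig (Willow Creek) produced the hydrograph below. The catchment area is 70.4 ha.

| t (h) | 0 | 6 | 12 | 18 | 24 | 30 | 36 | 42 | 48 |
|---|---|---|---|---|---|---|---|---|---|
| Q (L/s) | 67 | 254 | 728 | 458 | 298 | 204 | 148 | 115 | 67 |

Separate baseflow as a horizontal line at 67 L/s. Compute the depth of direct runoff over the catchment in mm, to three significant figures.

d ≈ 53.3 mm

Direct runoff: 0.0, 187.0, 661.0, 391.0, 231.0, 137.0, 81.0, 48.0, 0.0 L/s; ΣQ_DR = 1736 L/s.
V = ΣQ_DR · Δt = 1736 × 21600 s = 3.750 × 10^7 L.
Over A = 70.4 ha, depth = V / A = 53.3 mm.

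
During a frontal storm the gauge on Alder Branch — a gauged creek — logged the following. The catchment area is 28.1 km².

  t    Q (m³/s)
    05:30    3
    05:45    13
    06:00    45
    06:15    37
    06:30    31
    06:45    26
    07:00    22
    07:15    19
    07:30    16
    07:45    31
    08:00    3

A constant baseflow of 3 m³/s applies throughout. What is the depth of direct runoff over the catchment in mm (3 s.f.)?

d ≈ 6.82 mm

Direct runoff: 0.0, 10.0, 42.0, 34.0, 28.0, 23.0, 19.0, 16.0, 13.0, 28.0, 0.0 m³/s; ΣQ_DR = 213.0 m³/s.
V = ΣQ_DR · Δt = 213.0 × 900 s = 1.917 × 10^5 m³.
Over A = 28.1 km², depth = V / A = 6.82 mm.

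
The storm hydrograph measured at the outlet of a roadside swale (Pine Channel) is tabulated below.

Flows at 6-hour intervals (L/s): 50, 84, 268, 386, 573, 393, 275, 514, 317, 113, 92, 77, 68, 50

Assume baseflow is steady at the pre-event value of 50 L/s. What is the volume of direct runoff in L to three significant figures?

V ≈ 5.53 × 10^7 L

Direct-runoff ordinates (Q − Q_b): 0.0, 34.0, 218.0, 336.0, 523.0, 343.0, 225.0, 464.0, 267.0, 63.0, 42.0, 27.0, 18.0, 0.0 L/s.
ΣQ_DR = 2560 L/s.
With Δt = 6 h = 21600 s, V = ΣQ_DR · Δt = 2560 × 21600 = 5.53 × 10^7 L.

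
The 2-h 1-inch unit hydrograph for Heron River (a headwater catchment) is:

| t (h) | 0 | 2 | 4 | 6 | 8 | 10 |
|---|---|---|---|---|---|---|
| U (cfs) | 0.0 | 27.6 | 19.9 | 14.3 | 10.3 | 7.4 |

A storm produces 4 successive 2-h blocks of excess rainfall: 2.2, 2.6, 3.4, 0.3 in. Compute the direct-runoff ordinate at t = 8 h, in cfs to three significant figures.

By discrete convolution, Q_j = Σ (P_i / 1 in) · U_{j−i}.
At t = 8 h (j=4): Q = (2.2/1)·10.3 + (2.6/1)·14.3 + (3.4/1)·19.9 + (0.3/1)·27.6 = 136 cfs.

Q ≈ 136 cfs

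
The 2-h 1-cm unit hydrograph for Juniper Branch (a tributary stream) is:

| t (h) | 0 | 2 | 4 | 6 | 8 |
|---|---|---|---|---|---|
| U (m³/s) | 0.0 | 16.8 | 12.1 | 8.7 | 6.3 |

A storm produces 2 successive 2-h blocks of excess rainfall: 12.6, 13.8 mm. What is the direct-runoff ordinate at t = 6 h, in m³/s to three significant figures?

Q ≈ 27.7 m³/s

By discrete convolution, Q_j = Σ (P_i / 10 mm) · U_{j−i}.
At t = 6 h (j=3): Q = (12.6/10)·8.7 + (13.8/10)·12.1 = 27.7 m³/s.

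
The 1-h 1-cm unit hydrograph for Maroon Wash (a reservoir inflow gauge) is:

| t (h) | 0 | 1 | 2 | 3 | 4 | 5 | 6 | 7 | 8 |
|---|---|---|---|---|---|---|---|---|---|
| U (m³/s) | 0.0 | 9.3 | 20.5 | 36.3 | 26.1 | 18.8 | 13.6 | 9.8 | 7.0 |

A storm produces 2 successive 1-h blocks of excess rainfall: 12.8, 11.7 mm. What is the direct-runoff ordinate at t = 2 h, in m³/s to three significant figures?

By discrete convolution, Q_j = Σ (P_i / 10 mm) · U_{j−i}.
At t = 2 h (j=2): Q = (12.8/10)·20.5 + (11.7/10)·9.3 = 37.1 m³/s.

Q ≈ 37.1 m³/s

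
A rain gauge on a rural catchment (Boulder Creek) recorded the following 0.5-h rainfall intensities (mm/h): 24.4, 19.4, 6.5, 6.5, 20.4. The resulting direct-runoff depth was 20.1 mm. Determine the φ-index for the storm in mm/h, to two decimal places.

Only the 3 blocks with intensity above φ contribute runoff: 24.4, 19.4, 20.4 mm/h.
Σ(I−φ)·Δt = d  ⇒  (24.4+19.4+20.4 − 3φ)·0.5 = 20.1
φ = (64.20 − 20.1/0.5) / 3 = 8.00 mm/h.

φ ≈ 8.00 mm/h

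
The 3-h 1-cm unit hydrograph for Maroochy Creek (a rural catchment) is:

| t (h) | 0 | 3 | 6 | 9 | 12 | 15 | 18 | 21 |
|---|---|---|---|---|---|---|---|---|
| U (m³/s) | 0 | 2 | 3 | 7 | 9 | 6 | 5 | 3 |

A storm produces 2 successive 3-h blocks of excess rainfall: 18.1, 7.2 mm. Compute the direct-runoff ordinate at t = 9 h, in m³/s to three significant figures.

By discrete convolution, Q_j = Σ (P_i / 10 mm) · U_{j−i}.
At t = 9 h (j=3): Q = (18.1/10)·7 + (7.2/10)·3 = 14.8 m³/s.

Q ≈ 14.8 m³/s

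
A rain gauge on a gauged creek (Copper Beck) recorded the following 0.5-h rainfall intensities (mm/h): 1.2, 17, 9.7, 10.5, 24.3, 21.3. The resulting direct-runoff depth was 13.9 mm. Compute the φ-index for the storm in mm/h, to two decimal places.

Only the 3 blocks with intensity above φ contribute runoff: 17, 24.3, 21.3 mm/h.
Σ(I−φ)·Δt = d  ⇒  (17+24.3+21.3 − 3φ)·0.5 = 13.9
φ = (62.60 − 13.9/0.5) / 3 = 11.60 mm/h.

φ ≈ 11.60 mm/h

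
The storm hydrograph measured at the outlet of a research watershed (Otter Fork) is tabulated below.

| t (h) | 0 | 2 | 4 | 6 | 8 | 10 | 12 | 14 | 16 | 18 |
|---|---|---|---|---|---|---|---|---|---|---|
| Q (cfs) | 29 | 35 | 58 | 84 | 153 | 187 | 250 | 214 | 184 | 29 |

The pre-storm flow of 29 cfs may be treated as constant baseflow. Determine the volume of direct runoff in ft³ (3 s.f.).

V ≈ 6.72 × 10^6 ft³

Direct-runoff ordinates (Q − Q_b): 0.0, 6.0, 29.0, 55.0, 124.0, 158.0, 221.0, 185.0, 155.0, 0.0 cfs.
ΣQ_DR = 933.0 cfs.
With Δt = 2 h = 7200 s, V = ΣQ_DR · Δt = 933.0 × 7200 = 6.72 × 10^6 ft³.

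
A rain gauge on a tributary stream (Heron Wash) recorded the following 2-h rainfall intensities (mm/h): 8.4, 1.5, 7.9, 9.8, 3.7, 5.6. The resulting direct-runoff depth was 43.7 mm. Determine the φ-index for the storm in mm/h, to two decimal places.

Only the 5 blocks with intensity above φ contribute runoff: 8.4, 7.9, 9.8, 3.7, 5.6 mm/h.
Σ(I−φ)·Δt = d  ⇒  (8.4+7.9+9.8+3.7+5.6 − 5φ)·2 = 43.7
φ = (35.40 − 43.7/2) / 5 = 2.71 mm/h.

φ ≈ 2.71 mm/h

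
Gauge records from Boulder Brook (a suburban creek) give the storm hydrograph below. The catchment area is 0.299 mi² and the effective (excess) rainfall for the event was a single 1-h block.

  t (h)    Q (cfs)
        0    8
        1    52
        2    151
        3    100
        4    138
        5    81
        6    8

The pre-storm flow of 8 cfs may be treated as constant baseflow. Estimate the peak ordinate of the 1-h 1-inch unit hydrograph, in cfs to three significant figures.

U_p ≈ 57.2 cfs

Direct runoff: 0.0, 44.0, 143.0, 92.0, 130.0, 73.0, 0.0 cfs; ΣQ_DR = 482.0 cfs, peak = 143.0 cfs.
Runoff depth d = ΣQ_DR·Δt / A = 482.0 × 3600 / (0.299 mi²) = 2.498 in.
The 1-inch UH is the DRH scaled by (1 in)/d, so U_p = 143.0 × 1/2.498 = 57.2 cfs.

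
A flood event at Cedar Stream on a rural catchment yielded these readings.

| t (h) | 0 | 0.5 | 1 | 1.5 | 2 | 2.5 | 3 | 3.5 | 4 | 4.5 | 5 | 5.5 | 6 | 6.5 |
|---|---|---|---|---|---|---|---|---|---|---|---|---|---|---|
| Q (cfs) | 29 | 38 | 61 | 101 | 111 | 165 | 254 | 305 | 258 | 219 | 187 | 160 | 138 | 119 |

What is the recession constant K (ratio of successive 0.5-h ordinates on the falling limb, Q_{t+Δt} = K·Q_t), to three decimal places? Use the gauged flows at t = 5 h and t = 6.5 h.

K ≈ 0.860

Using the recession-limb readings at t = 5 h and t = 6.5 h: Q falls from 187 to 119 cfs over 3 intervals.
K = (Q₂/Q₁)^(1/3) = (119/187)^(1/3) = 0.860.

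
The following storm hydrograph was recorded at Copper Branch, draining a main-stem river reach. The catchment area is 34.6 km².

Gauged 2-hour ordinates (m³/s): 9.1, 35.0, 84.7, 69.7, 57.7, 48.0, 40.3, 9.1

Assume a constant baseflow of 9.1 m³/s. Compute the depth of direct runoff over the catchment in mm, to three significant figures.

Direct runoff: 0.0, 25.9, 75.6, 60.6, 48.6, 38.9, 31.2, 0.0 m³/s; ΣQ_DR = 280.8 m³/s.
V = ΣQ_DR · Δt = 280.8 × 7200 s = 2.022 × 10^6 m³.
Over A = 34.6 km², depth = V / A = 58.4 mm.

d ≈ 58.4 mm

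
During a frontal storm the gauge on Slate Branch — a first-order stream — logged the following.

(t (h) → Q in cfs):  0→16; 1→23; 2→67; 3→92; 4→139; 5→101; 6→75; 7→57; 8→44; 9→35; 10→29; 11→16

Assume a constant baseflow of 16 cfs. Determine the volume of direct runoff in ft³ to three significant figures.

Direct-runoff ordinates (Q − Q_b): 0.0, 7.0, 51.0, 76.0, 123.0, 85.0, 59.0, 41.0, 28.0, 19.0, 13.0, 0.0 cfs.
ΣQ_DR = 502.0 cfs.
With Δt = 1 h = 3600 s, V = ΣQ_DR · Δt = 502.0 × 3600 = 1.81 × 10^6 ft³.

V ≈ 1.81 × 10^6 ft³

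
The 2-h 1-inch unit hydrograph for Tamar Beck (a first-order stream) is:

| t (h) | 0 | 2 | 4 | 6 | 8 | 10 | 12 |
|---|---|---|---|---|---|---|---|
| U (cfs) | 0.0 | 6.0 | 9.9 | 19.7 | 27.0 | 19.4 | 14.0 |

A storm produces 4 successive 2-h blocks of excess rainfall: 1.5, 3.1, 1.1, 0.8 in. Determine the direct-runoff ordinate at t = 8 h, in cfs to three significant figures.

By discrete convolution, Q_j = Σ (P_i / 1 in) · U_{j−i}.
At t = 8 h (j=4): Q = (1.5/1)·27.0 + (3.1/1)·19.7 + (1.1/1)·9.9 + (0.8/1)·6.0 = 117 cfs.

Q ≈ 117 cfs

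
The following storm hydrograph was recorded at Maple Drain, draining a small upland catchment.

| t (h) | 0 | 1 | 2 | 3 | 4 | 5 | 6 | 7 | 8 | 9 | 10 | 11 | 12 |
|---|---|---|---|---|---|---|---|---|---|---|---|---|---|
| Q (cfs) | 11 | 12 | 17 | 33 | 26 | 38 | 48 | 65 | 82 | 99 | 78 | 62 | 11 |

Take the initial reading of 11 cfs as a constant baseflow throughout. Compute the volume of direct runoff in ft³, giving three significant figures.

Direct-runoff ordinates (Q − Q_b): 0.0, 1.0, 6.0, 22.0, 15.0, 27.0, 37.0, 54.0, 71.0, 88.0, 67.0, 51.0, 0.0 cfs.
ΣQ_DR = 439.0 cfs.
With Δt = 1 h = 3600 s, V = ΣQ_DR · Δt = 439.0 × 3600 = 1.58 × 10^6 ft³.

V ≈ 1.58 × 10^6 ft³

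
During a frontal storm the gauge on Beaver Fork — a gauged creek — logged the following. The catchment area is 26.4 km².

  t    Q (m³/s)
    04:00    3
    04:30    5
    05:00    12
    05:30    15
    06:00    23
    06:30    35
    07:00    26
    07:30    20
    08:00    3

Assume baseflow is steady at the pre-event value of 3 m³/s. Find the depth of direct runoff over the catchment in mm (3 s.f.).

Direct runoff: 0.0, 2.0, 9.0, 12.0, 20.0, 32.0, 23.0, 17.0, 0.0 m³/s; ΣQ_DR = 115.0 m³/s.
V = ΣQ_DR · Δt = 115.0 × 1800 s = 2.070 × 10^5 m³.
Over A = 26.4 km², depth = V / A = 7.84 mm.

d ≈ 7.84 mm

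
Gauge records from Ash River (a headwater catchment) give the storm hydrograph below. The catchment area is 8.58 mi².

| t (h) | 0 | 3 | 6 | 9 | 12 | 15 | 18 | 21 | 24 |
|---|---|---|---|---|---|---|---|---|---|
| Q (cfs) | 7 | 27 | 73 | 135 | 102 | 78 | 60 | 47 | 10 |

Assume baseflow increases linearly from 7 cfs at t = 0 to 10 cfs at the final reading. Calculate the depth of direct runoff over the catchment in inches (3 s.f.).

Direct runoff: 0.00, 19.62, 65.25, 126.88, 93.50, 69.12, 50.75, 37.38, 0.00 cfs; ΣQ_DR = 462.5 cfs.
V = ΣQ_DR · Δt = 462.5 × 10800 s = 4.995 × 10^6 ft³.
Over A = 8.58 mi², depth = V / A = 0.251 in.

d ≈ 0.251 in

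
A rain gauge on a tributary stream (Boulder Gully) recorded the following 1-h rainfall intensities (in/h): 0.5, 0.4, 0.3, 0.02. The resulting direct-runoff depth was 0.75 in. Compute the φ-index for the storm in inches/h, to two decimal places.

φ ≈ 0.15 in/h

Only the 3 blocks with intensity above φ contribute runoff: 0.5, 0.4, 0.3 in/h.
Σ(I−φ)·Δt = d  ⇒  (0.5+0.4+0.3 − 3φ)·1 = 0.75
φ = (1.200 − 0.75/1) / 3 = 0.15 in/h.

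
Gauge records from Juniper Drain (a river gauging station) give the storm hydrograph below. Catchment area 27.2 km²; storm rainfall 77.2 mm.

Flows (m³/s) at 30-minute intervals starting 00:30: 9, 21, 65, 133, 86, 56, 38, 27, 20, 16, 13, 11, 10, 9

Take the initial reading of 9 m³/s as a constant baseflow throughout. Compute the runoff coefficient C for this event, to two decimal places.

ΣQ_DR = 388.0 m³/s; V = ΣQ_DR·Δt = 6.984 × 10^5 m³.
Runoff depth d = V / A = 25.68 mm.
C = d / P = 25.68 / 77.2 = 0.33.

C ≈ 0.33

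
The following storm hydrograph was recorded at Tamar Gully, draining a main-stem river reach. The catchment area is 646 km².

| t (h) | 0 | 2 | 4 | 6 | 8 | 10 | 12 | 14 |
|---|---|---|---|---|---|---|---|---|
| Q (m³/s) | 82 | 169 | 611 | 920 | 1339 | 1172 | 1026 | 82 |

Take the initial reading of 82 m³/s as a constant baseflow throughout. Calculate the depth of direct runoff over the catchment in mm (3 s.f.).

Direct runoff: 0.0, 87.0, 529.0, 838.0, 1257.0, 1090.0, 944.0, 0.0 m³/s; ΣQ_DR = 4745 m³/s.
V = ΣQ_DR · Δt = 4745 × 7200 s = 3.416 × 10^7 m³.
Over A = 646 km², depth = V / A = 52.9 mm.

d ≈ 52.9 mm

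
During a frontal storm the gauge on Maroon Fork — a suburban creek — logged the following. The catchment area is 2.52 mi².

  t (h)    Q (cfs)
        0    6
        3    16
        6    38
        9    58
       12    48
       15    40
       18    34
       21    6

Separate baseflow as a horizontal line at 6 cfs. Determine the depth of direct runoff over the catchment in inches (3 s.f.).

Direct runoff: 0.0, 10.0, 32.0, 52.0, 42.0, 34.0, 28.0, 0.0 cfs; ΣQ_DR = 198.0 cfs.
V = ΣQ_DR · Δt = 198.0 × 10800 s = 2.138 × 10^6 ft³.
Over A = 2.52 mi², depth = V / A = 0.365 in.

d ≈ 0.365 in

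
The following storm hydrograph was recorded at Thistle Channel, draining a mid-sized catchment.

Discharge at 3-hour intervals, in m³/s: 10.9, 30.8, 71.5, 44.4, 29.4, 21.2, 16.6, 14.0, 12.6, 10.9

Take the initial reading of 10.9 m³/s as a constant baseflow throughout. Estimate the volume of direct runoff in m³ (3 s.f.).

V ≈ 1.66 × 10^6 m³

Direct-runoff ordinates (Q − Q_b): 0.0, 19.9, 60.6, 33.5, 18.5, 10.3, 5.7, 3.1, 1.7, 0.0 m³/s.
ΣQ_DR = 153.3 m³/s.
With Δt = 3 h = 10800 s, V = ΣQ_DR · Δt = 153.3 × 10800 = 1.66 × 10^6 m³.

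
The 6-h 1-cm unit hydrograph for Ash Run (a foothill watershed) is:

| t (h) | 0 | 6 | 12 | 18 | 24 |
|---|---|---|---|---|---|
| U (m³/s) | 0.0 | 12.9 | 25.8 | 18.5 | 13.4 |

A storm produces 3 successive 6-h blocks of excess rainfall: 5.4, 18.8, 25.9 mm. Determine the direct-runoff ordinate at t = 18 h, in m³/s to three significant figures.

Q ≈ 91.9 m³/s

By discrete convolution, Q_j = Σ (P_i / 10 mm) · U_{j−i}.
At t = 18 h (j=3): Q = (5.4/10)·18.5 + (18.8/10)·25.8 + (25.9/10)·12.9 = 91.9 m³/s.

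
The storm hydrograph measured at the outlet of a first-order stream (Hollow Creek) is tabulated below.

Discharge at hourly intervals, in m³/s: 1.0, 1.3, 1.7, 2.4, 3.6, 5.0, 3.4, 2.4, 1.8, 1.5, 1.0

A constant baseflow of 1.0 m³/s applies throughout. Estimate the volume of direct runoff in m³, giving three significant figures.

V ≈ 50800 m³

Direct-runoff ordinates (Q − Q_b): 0.0, 0.3, 0.7, 1.4, 2.6, 4.0, 2.4, 1.4, 0.8, 0.5, 0.0 m³/s.
ΣQ_DR = 14.10 m³/s.
With Δt = 1 h = 3600 s, V = ΣQ_DR · Δt = 14.10 × 3600 = 50800 m³.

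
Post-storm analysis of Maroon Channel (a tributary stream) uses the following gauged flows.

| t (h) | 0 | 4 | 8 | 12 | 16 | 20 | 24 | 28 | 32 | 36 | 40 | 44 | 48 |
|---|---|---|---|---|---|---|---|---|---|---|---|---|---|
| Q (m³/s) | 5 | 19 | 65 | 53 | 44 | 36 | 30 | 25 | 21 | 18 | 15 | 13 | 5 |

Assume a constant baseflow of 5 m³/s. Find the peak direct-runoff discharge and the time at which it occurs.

Subtracting baseflow gives direct-runoff ordinates: 0.0, 14.0, 60.0, 48.0, 39.0, 31.0, 25.0, 20.0, 16.0, 13.0, 10.0, 8.0, 0.0 m³/s.
The maximum is 60.0 m³/s, occurring at the reading for t = 8 h.

Q_p = 60.0 m³/s at t = 8 h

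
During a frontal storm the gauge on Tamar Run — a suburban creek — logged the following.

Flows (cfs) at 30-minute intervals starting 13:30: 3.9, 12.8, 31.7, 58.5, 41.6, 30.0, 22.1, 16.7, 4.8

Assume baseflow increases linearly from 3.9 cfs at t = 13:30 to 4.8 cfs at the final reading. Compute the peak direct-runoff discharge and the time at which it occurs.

Subtracting baseflow gives direct-runoff ordinates: 0.00, 8.79, 27.57, 54.26, 37.25, 25.54, 17.52, 12.01, 0.00 cfs.
The maximum is 54.26 cfs, occurring at the reading for t = 15:00.

Q_p = 54.26 cfs at t = 15:00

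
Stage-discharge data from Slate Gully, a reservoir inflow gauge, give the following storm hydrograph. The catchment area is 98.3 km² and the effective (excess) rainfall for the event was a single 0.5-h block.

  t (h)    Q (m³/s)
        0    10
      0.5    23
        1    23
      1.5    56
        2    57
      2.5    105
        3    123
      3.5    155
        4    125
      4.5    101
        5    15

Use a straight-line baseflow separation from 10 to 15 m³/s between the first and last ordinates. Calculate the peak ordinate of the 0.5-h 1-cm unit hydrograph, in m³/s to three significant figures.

Direct runoff: 0.00, 12.50, 12.00, 44.50, 45.00, 92.50, 110.00, 141.50, 111.00, 86.50, 0.00 m³/s; ΣQ_DR = 655.5 m³/s, peak = 141.50 m³/s.
Runoff depth d = ΣQ_DR·Δt / A = 655.5 × 1800 / (98.3 km²) = 12.00 mm.
The 1-cm UH is the DRH scaled by (10 mm)/d, so U_p = 141.50 × 10/12.00 = 118 m³/s.

U_p ≈ 118 m³/s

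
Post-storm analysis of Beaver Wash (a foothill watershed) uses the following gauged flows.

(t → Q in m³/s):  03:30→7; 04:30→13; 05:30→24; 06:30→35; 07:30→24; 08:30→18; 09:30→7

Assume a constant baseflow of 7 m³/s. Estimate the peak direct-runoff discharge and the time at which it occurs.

Q_p = 28.0 m³/s at t = 06:30

Subtracting baseflow gives direct-runoff ordinates: 0.0, 6.0, 17.0, 28.0, 17.0, 11.0, 0.0 m³/s.
The maximum is 28.0 m³/s, occurring at the reading for t = 06:30.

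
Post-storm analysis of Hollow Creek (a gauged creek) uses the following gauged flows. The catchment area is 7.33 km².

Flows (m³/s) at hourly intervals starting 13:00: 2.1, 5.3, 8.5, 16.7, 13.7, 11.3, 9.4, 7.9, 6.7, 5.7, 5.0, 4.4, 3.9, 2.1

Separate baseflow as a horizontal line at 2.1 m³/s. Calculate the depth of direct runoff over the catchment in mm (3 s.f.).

d ≈ 36.0 mm

Direct runoff: 0.0, 3.2, 6.4, 14.6, 11.6, 9.2, 7.3, 5.8, 4.6, 3.6, 2.9, 2.3, 1.8, 0.0 m³/s; ΣQ_DR = 73.30 m³/s.
V = ΣQ_DR · Δt = 73.30 × 3600 s = 2.639 × 10^5 m³.
Over A = 7.33 km², depth = V / A = 36.0 mm.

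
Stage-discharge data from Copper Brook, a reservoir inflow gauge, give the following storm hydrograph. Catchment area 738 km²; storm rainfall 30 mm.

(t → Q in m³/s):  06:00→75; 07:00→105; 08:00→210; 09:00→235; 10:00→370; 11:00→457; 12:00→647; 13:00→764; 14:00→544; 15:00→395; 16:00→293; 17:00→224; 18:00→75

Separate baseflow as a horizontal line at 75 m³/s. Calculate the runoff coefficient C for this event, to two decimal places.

ΣQ_DR = 3419 m³/s; V = ΣQ_DR·Δt = 1.231 × 10^7 m³.
Runoff depth d = V / A = 16.68 mm.
C = d / P = 16.68 / 30 = 0.56.

C ≈ 0.56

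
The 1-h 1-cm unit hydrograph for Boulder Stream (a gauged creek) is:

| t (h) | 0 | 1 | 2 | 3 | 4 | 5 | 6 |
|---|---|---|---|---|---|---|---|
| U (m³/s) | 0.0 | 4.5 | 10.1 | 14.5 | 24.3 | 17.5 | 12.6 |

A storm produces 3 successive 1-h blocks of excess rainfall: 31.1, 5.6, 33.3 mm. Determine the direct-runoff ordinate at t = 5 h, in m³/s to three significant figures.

By discrete convolution, Q_j = Σ (P_i / 10 mm) · U_{j−i}.
At t = 5 h (j=5): Q = (31.1/10)·17.5 + (5.6/10)·24.3 + (33.3/10)·14.5 = 116 m³/s.

Q ≈ 116 m³/s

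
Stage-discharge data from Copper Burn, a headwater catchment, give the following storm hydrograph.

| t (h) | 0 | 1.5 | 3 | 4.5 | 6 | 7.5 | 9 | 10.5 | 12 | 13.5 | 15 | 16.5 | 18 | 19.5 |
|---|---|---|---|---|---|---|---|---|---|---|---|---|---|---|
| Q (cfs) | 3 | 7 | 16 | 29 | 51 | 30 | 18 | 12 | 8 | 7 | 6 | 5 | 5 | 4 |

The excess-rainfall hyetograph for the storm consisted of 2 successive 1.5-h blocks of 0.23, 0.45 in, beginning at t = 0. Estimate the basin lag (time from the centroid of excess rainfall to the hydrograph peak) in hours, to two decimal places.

Centroid of excess rainfall: t_c = Σ P_i·t̄_i / ΣP_i = 1.7426 h (block centres at 0.75, 2.25 h).
Hydrograph peak occurs at t = 6 h, so basin lag t_L = 6 − 1.7426 = 4.26 h.

t_L ≈ 4.26 h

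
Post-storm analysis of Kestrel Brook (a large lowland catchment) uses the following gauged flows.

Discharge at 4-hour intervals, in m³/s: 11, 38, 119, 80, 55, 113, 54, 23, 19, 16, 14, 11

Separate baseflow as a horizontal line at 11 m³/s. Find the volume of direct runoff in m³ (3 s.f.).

Direct-runoff ordinates (Q − Q_b): 0.0, 27.0, 108.0, 69.0, 44.0, 102.0, 43.0, 12.0, 8.0, 5.0, 3.0, 0.0 m³/s.
ΣQ_DR = 421.0 m³/s.
With Δt = 4 h = 14400 s, V = ΣQ_DR · Δt = 421.0 × 14400 = 6.06 × 10^6 m³.

V ≈ 6.06 × 10^6 m³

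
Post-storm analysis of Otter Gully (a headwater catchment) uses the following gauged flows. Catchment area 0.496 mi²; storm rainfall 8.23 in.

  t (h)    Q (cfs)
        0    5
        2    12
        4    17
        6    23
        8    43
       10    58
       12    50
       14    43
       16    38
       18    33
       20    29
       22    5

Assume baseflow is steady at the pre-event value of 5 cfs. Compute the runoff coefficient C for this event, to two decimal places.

ΣQ_DR = 296.0 cfs; V = ΣQ_DR·Δt = 2.131 × 10^6 ft³.
Runoff depth d = V / A = 1.850 in.
C = d / P = 1.850 / 8.23 = 0.22.

C ≈ 0.22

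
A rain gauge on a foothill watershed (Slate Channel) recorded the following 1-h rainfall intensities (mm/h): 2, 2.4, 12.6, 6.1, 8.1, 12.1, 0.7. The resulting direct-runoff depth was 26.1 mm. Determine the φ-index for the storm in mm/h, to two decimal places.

φ ≈ 3.20 mm/h

Only the 4 blocks with intensity above φ contribute runoff: 12.6, 6.1, 8.1, 12.1 mm/h.
Σ(I−φ)·Δt = d  ⇒  (12.6+6.1+8.1+12.1 − 4φ)·1 = 26.1
φ = (38.90 − 26.1/1) / 4 = 3.20 mm/h.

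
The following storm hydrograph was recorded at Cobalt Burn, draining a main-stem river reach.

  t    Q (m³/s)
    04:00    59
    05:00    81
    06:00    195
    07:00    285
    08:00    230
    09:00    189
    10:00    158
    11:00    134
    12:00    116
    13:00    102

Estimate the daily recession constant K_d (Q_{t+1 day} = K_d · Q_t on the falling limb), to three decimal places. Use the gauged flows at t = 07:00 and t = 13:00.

Between t = 07:00 and t = 13:00 the flow falls from 285 to 102 m³/s over 6×1 h = 6 h.
Per-interval ratio K = (102/285)^(1/6) = 0.8426; K_d = K^(24/1) = 0.016.

K_d ≈ 0.016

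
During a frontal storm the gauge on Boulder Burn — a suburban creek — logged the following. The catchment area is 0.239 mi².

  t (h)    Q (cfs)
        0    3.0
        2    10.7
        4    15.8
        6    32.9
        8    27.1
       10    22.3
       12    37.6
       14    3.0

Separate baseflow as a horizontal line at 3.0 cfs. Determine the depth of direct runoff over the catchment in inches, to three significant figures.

d ≈ 1.66 in

Direct runoff: 0.0, 7.7, 12.8, 29.9, 24.1, 19.3, 34.6, 0.0 cfs; ΣQ_DR = 128.4 cfs.
V = ΣQ_DR · Δt = 128.4 × 7200 s = 9.245 × 10^5 ft³.
Over A = 0.239 mi², depth = V / A = 1.66 in.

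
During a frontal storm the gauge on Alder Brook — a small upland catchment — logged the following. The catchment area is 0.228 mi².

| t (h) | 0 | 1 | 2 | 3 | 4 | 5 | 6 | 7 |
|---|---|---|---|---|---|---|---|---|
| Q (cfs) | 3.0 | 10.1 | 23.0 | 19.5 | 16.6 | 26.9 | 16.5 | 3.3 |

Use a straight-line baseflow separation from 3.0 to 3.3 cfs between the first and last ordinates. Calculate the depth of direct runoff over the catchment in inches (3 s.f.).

Direct runoff: 0.00, 7.06, 19.91, 16.37, 13.43, 23.69, 13.24, 0.00 cfs; ΣQ_DR = 93.70 cfs.
V = ΣQ_DR · Δt = 93.70 × 3600 s = 3.373 × 10^5 ft³.
Over A = 0.228 mi², depth = V / A = 0.637 in.

d ≈ 0.637 in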